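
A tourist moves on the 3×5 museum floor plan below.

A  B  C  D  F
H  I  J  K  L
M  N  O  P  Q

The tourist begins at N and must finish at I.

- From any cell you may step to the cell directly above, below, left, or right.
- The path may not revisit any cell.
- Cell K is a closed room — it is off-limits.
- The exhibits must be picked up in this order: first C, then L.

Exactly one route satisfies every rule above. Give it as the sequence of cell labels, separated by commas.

N, M, H, A, B, C, D, F, L, Q, P, O, J, I

The waypoints must appear in the order C, L, with no cell reused.
Route from N: left 1 to M, up 2 to A, right 4 to F, down 2 to Q, left 2 to O, up 1 to J, left 1 to I — 13 moves in all.
Check: order respected (C at step 5, L at step 8).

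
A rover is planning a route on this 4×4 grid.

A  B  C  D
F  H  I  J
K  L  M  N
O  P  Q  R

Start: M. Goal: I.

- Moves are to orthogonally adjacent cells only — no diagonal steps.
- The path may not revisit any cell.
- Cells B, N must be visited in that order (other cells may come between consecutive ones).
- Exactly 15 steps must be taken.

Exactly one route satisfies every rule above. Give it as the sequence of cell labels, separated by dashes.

M - L - H - B - A - F - K - O - P - Q - R - N - J - D - C - I

The waypoints must appear in the order B, N, with no cell reused.
Route from M: left to L, 2× up (reaching B), left to A, 3× down (reaching O), 3× right (reaching R), 3× up (reaching D), left to C, down to I — 15 moves in all.
Check: order respected (B at step 3, N at step 11); 15 moves as required.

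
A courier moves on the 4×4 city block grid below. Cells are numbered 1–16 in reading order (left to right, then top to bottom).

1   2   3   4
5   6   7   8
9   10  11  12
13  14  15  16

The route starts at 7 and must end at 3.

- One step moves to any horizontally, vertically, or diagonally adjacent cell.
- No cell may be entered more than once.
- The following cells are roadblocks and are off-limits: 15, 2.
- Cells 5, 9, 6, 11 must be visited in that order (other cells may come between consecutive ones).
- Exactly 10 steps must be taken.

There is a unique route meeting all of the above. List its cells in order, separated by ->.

7 -> 10 -> 5 -> 9 -> 6 -> 11 -> 16 -> 12 -> 8 -> 4 -> 3

The waypoints must appear in the order 5, 9, 6, 11, with no cell reused.
Route from 7: down-left to 10, up-left to 5, down to 9, up-right to 6, 2× down-right (reaching 16), 3× up (reaching 4), left to 3 — 10 moves in all.
Check: order respected (5 at step 2, 9 at step 3, 6 at step 4, 11 at step 5); 10 moves as required.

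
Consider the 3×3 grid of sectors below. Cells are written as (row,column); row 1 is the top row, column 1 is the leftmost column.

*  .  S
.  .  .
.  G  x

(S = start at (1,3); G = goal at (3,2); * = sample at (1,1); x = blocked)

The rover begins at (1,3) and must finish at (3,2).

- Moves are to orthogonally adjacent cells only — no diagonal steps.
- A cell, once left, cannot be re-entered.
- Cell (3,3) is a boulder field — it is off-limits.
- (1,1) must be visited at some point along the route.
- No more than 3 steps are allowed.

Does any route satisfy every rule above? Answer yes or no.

Even ignoring the no-revisit rule, getting from (1,3) to (3,2) via (1,1) needs at least 2 + 3 = 5 moves (Manhattan distance per leg), which exceeds the 3-move limit.

no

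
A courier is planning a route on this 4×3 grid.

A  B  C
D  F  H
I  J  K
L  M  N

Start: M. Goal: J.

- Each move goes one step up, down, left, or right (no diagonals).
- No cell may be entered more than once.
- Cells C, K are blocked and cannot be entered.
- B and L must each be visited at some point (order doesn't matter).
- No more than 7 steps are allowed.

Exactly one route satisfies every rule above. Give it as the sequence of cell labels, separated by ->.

M -> L -> I -> D -> A -> B -> F -> J

The budget equals the shortest possible length, so every move has to be on a shortest route through the required cells.
Route from M: left 1 to L, up 3 to A, right 1 to B, down 2 to J — 7 moves in all.
Check: all required cells visited; 7 ≤ 7 moves.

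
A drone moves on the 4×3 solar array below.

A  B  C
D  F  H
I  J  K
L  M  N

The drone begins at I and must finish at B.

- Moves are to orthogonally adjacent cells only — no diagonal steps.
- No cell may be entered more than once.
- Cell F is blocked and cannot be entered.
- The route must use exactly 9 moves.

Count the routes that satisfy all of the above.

Need simple routes of exactly 9 moves from I to B (Manhattan distance 3, so 3 moves are spent on a detour and 3 undoing it).
No route satisfies every constraint, so the count is 0.

0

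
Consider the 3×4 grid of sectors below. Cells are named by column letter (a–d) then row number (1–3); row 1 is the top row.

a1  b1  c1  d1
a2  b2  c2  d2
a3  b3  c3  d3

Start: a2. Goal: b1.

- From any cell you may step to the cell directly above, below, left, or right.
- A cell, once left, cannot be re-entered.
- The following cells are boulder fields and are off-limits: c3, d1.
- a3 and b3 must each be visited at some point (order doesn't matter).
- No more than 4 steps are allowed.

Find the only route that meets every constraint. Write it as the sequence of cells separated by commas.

The 4-move cap with required stops at a3, b3 leaves no slack for detours.
Route from a2: down to a3, right to b3, 2× up (reaching b1) — 4 moves in all.
Check: all required cells visited; 4 ≤ 4 moves.

a2, a3, b3, b2, b1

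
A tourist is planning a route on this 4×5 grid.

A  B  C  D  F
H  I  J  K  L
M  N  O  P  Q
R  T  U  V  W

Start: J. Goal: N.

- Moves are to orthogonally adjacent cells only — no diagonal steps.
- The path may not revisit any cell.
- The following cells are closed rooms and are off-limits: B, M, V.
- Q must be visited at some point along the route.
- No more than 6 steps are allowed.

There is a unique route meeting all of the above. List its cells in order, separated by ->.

J -> K -> L -> Q -> P -> O -> N

The 6-move cap with required stops at Q leaves no slack for detours.
Route from J: 2× right (reaching L), down to Q, 3× left (reaching N) — 6 moves in all.
Check: all required cells visited; 6 ≤ 6 moves.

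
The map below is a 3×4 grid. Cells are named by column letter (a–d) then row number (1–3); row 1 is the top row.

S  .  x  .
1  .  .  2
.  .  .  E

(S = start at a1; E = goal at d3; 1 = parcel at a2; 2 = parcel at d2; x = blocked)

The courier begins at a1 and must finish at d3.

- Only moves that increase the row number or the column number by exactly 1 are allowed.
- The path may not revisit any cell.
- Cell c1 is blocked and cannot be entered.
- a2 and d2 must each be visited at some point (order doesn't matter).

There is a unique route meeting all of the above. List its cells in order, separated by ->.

Moves only go right or down, so the column and row indices never decrease.
Route from a1: down 1 to a2, right 3 to d2, down 1 to d3 — 5 moves in all.
Check: all required cells visited.

a1 -> a2 -> b2 -> c2 -> d2 -> d3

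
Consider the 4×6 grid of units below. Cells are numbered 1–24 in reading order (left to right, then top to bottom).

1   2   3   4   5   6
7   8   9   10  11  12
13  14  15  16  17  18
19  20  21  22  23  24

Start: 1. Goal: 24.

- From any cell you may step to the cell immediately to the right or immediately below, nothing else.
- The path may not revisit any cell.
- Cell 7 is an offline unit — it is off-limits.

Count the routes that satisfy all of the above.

35

A right/down-only route from 1 to 24 makes exactly 3 down-moves and 5 right-moves in some order.
With no other constraints that would be C(8,3) = 56 routes.
Subtract routes through each blocked cell (inclusion–exclusion for overlaps): − through 7: 21 → 35.
That gives 35 routes.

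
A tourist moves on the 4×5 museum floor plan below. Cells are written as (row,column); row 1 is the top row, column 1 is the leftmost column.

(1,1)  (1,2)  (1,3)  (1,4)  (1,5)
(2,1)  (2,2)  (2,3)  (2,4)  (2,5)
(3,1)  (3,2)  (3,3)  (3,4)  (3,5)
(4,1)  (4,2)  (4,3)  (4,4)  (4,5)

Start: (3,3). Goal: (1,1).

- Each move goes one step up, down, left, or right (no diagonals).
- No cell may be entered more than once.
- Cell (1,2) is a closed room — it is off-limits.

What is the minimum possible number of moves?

4

The Manhattan distance from (3,3) to (1,1) is |3−1| + |3−1| = 4, so at least 4 moves are needed.
A route of 4 moves achieves this: (3,3) → (2,3) → (2,2) → (2,1) → (1,1).
Since 4 matches the lower bound, it is optimal.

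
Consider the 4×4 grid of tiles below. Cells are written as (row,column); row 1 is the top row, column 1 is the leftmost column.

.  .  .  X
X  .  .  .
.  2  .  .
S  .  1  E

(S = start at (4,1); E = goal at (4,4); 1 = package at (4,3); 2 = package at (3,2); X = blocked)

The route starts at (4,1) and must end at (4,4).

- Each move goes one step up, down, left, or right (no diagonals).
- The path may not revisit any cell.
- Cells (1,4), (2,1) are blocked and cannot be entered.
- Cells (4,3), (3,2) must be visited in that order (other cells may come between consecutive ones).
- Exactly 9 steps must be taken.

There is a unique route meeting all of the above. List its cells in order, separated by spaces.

(4,1) (4,2) (4,3) (3,3) (3,2) (2,2) (2,3) (2,4) (3,4) (4,4)

The waypoints must appear in the order (4,3), (3,2), with no cell reused.
Route from (4,1): right 2 to (4,3), up 1 to (3,3), left 1 to (3,2), up 1 to (2,2), right 2 to (2,4), down 2 to (4,4) — 9 moves in all.
Check: order respected (1 at step 2, 2 at step 4); 9 moves as required.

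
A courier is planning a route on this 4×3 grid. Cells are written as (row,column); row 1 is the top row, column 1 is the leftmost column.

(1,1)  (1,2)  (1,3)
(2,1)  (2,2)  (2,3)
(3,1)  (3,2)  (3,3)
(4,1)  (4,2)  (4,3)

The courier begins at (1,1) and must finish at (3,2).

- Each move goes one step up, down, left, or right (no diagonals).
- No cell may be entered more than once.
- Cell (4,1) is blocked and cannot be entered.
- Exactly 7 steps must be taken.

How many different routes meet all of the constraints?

Need simple routes of exactly 7 moves from (1,1) to (3,2) (Manhattan distance 3, so 2 moves are spent on a detour and 2 undoing it).
Enumerating: (1,1) (2,1) (2,2) (1,2) (1,3) (2,3) (3,3) (3,2) | (1,1) (2,1) (2,2) (2,3) (3,3) (4,3) (4,2) (3,2) | (1,1) (1,2) (2,2) (2,3) (3,3) (4,3) (4,2) (3,2) | (1,1) (1,2) (1,3) (2,3) (3,3) (4,3) (4,2) (3,2) | (1,1) (1,2) (1,3) (2,3) (2,2) (2,1) (3,1) (3,2).
That gives 5 routes.

5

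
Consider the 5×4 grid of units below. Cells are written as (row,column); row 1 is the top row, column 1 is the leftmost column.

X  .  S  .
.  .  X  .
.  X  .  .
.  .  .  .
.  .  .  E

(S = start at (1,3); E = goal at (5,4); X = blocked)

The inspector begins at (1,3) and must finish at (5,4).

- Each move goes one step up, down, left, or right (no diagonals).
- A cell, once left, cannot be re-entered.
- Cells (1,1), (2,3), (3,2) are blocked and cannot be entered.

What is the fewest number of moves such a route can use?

The Manhattan distance from (1,3) to (5,4) is |1−5| + |3−4| = 5, so at least 5 moves are needed.
A route of 5 moves achieves this: (1,3) → (1,4) → (2,4) → (3,4) → (4,4) → (5,4).
Since 5 matches the lower bound, it is optimal.

5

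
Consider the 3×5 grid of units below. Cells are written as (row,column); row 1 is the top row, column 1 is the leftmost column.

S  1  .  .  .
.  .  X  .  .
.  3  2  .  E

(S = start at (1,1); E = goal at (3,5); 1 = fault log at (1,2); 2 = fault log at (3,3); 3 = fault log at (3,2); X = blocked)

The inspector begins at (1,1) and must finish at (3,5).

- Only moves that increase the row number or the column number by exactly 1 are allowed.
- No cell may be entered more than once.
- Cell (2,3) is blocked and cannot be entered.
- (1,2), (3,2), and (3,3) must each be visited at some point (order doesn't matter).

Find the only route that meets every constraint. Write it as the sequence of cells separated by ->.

(1,1) -> (1,2) -> (2,2) -> (3,2) -> (3,3) -> (3,4) -> (3,5)

Moves only go right or down, so the column and row indices never decrease.
Route from (1,1): right 1 to (1,2), down 2 to (3,2), right 3 to (3,5) — 6 moves in all.
Check: all required cells visited.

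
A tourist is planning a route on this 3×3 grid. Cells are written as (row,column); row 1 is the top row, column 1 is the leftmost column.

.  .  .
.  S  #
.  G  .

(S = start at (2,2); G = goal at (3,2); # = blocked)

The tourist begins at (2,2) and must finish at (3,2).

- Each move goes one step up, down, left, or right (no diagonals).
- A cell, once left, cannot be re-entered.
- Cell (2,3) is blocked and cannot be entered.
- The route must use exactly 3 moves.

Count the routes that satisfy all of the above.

1

Need simple routes of exactly 3 moves from (2,2) to (3,2) (Manhattan distance 1, so 1 moves are spent on a detour and 1 undoing it).
Enumerating: (2,2) (2,1) (3,1) (3,2).
That gives 1 route.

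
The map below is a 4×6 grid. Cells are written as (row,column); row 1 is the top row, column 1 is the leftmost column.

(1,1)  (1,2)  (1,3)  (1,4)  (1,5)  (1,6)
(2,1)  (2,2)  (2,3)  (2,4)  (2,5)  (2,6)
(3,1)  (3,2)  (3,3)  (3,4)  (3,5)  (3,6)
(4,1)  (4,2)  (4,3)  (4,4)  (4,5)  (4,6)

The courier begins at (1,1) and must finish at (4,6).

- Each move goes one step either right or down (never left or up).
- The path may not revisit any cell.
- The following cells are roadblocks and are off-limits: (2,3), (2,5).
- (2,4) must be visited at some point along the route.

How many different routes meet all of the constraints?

A right/down-only route from (1,1) to (4,6) makes exactly 3 down-moves and 5 right-moves in some order.
With no other constraints that would be C(8,3) = 56 routes.
Split at (2,4) and multiply the segment counts (each segment already excludes blocked cells): (1,1)→(2,4): 1; (2,4)→(4,6): 3; product = 3.
That gives 3 routes.

3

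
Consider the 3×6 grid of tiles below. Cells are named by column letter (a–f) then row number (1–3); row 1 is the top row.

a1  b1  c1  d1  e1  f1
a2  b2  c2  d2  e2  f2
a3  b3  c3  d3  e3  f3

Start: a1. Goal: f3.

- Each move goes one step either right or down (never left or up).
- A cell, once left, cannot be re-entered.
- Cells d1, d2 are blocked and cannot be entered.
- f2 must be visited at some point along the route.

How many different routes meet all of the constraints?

0

A right/down-only route from a1 to f3 makes exactly 2 down-moves and 5 right-moves in some order.
With no other constraints that would be C(7,2) = 21 routes.
Split at f2 and multiply the segment counts (each segment already excludes blocked cells): a1→f2: 0; f2→f3: 1; product = 0.
No route satisfies every constraint, so the count is 0.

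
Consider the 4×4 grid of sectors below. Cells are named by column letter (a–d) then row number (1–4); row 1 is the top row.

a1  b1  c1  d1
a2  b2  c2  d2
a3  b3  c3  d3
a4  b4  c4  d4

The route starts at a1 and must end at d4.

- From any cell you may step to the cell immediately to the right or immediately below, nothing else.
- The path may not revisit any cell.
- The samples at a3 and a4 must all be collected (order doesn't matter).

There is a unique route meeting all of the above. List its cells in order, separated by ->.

Moves only go right or down, so the column and row indices never decrease.
Route from a1: down 3 to a4, right 3 to d4 — 6 moves in all.
Check: all required cells visited.

a1 -> a2 -> a3 -> a4 -> b4 -> c4 -> d4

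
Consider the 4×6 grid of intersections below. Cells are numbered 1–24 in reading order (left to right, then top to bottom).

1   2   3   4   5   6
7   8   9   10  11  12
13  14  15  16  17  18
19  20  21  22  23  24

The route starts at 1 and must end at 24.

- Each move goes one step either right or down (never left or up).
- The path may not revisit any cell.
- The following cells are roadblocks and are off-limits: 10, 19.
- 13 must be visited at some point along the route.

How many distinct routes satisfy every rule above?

A right/down-only route from 1 to 24 makes exactly 3 down-moves and 5 right-moves in some order.
With no other constraints that would be C(8,3) = 56 routes.
Split at 13 and multiply the segment counts (each segment already excludes blocked cells): 1→13: 1; 13→24: 5; product = 5.
That gives 5 routes.

5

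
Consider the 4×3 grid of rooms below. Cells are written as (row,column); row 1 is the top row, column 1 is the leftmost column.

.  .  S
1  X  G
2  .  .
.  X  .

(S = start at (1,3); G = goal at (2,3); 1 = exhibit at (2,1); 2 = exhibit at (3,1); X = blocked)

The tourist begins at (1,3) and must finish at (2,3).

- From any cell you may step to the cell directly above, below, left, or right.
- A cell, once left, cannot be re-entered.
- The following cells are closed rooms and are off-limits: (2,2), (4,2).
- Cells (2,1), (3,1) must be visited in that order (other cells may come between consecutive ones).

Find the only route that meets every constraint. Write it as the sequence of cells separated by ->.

(1,3) -> (1,2) -> (1,1) -> (2,1) -> (3,1) -> (3,2) -> (3,3) -> (2,3)

The waypoints must appear in the order (2,1), (3,1), with no cell reused.
Route from (1,3): 2× left (reaching (1,1)), 2× down (reaching (3,1)), 2× right (reaching (3,3)), up to (2,3) — 7 moves in all.
Check: order respected (1 at step 3, 2 at step 4).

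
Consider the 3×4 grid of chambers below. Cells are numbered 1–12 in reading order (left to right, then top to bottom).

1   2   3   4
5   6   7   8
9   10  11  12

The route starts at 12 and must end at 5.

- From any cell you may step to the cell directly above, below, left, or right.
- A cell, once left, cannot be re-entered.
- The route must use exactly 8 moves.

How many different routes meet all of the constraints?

Need simple routes of exactly 8 moves from 12 to 5 (Manhattan distance 4, so 2 moves are spent on a detour and 2 undoing it).
Branch systematically from the start, pruning whenever the remaining move budget drops below the Manhattan distance to 5 or differs from it in parity. Grouping the completions by first move — via 8: 7; via 11: 4 — and summing: 7 + 4 = 11.
That gives 11 routes.

11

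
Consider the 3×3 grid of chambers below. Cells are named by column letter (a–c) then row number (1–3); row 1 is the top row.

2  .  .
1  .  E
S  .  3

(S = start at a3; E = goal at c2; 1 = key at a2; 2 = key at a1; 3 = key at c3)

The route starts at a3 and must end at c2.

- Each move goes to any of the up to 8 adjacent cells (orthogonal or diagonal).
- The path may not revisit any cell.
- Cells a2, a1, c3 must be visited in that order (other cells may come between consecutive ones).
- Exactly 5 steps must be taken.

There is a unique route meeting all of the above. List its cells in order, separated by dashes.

a3 - a2 - a1 - b2 - c3 - c2

The waypoints must appear in the order a2, a1, c3, with no cell reused.
Route from a3: up 2 to a1, down-right 2 to c3, up 1 to c2 — 5 moves in all.
Check: order respected (1 at step 1, 2 at step 2, 3 at step 4); 5 moves as required.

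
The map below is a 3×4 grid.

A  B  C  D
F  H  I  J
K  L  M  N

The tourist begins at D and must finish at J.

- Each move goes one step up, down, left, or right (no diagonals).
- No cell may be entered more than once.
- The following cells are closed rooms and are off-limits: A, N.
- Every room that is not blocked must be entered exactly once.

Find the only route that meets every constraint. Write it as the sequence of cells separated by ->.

Need to visit all 10 open cells exactly once, starting at D and ending at J.
Cell F has only two open neighbours (K and H), so the path must pass straight through it: one of those is the cell it's entered from and the other is where it exits.
Route from D: 2× left (reaching B), down to H, left to F, down to K, 2× right (reaching M), up to I, right to J — 9 moves in all.
Check: all 10 open cells covered.

D -> C -> B -> H -> F -> K -> L -> M -> I -> J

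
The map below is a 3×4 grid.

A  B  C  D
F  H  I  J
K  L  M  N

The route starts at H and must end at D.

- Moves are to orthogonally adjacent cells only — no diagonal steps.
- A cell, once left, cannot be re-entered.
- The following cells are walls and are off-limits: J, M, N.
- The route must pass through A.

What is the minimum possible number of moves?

5

Any route passes through A somewhere between H and D. Summing Manhattan distances along the two legs (H → A → D) gives a lower bound of 2 + 3 = 5 moves.
A route of 5 moves achieves this: H → F → A → B → C → D.
Since 5 matches the lower bound, it is optimal.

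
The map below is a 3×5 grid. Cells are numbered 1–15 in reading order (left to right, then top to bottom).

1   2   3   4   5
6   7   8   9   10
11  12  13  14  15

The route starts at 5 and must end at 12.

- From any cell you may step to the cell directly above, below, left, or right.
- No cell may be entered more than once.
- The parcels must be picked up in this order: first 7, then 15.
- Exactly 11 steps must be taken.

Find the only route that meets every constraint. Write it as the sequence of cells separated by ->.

5 -> 4 -> 3 -> 2 -> 7 -> 8 -> 9 -> 10 -> 15 -> 14 -> 13 -> 12

The waypoints must appear in the order 7, 15, with no cell reused.
Route from 5: 3× left (reaching 2), down to 7, 3× right (reaching 10), down to 15, 3× left (reaching 12) — 11 moves in all.
Check: order respected (7 at step 4, 15 at step 8); 11 moves as required.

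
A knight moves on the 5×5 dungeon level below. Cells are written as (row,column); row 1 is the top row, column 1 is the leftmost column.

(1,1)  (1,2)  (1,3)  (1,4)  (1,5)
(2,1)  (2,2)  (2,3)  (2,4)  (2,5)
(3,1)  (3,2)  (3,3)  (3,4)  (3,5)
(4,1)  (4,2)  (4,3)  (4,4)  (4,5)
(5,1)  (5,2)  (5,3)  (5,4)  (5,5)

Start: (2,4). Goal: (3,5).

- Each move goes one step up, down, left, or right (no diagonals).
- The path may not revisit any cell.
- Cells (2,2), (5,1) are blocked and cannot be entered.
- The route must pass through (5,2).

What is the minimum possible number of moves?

Any route passes through (5,2) somewhere between (2,4) and (3,5). Summing Manhattan distances along the two legs ((2,4) → (5,2) → (3,5)) gives a lower bound of 5 + 5 = 10 moves.
A route of 10 moves achieves this: (2,4) → (3,4) → (4,4) → (4,3) → (4,2) → (5,2) → (5,3) → (5,4) → (5,5) → (4,5) → (3,5).
Since 10 matches the lower bound, it is optimal.

10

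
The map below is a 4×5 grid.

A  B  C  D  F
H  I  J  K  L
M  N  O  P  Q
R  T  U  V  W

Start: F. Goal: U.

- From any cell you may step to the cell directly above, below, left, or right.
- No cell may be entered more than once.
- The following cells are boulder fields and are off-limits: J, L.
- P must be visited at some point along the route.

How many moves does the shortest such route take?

Any route passes through P somewhere between F and U. Summing Manhattan distances along the two legs (F → P → U) gives a lower bound of 3 + 2 = 5 moves.
A route of 5 moves achieves this: F → D → K → P → V → U.
Since 5 matches the lower bound, it is optimal.

5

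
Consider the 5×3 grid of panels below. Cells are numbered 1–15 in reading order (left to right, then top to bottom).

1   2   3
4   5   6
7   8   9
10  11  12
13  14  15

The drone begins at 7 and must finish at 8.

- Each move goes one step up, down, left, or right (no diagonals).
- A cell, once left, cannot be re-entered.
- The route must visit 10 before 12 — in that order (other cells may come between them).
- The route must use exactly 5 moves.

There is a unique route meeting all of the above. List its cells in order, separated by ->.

The waypoints must appear in the order 10, 12, with no cell reused.
Route from 7: down 1 to 10, right 2 to 12, up 1 to 9, left 1 to 8 — 5 moves in all.
Check: order respected (10 at step 1, 12 at step 3); 5 moves as required.

7 -> 10 -> 11 -> 12 -> 9 -> 8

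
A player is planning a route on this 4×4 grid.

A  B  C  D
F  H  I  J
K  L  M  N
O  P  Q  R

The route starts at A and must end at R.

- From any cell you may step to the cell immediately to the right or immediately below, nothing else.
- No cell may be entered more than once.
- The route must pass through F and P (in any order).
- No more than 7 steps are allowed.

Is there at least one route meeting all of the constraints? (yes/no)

yes

One route that works: A → F → K → O → P → Q → R.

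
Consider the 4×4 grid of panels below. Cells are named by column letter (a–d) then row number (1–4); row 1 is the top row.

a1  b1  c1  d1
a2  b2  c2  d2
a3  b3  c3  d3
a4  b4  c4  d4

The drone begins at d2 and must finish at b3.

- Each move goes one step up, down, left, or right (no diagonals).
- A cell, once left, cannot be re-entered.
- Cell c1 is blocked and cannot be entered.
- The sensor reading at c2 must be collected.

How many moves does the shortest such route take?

3

Any route passes through c2 somewhere between d2 and b3. Summing Manhattan distances along the two legs (d2 → c2 → b3) gives a lower bound of 1 + 2 = 3 moves.
A route of 3 moves achieves this: d2 → c2 → c3 → b3.
Since 3 matches the lower bound, it is optimal.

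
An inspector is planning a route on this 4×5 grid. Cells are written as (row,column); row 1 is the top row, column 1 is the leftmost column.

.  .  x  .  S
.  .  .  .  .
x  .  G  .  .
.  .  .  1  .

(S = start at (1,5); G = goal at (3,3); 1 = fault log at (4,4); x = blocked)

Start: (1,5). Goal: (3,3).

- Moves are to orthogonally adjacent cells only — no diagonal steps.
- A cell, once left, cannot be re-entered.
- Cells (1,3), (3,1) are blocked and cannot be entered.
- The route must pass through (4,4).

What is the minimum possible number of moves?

6

Any route passes through (4,4) somewhere between (1,5) and (3,3). Summing Manhattan distances along the two legs ((1,5) → (4,4) → (3,3)) gives a lower bound of 4 + 2 = 6 moves.
A route of 6 moves achieves this: (1,5) → (2,5) → (3,5) → (4,5) → (4,4) → (3,4) → (3,3).
Since 6 matches the lower bound, it is optimal.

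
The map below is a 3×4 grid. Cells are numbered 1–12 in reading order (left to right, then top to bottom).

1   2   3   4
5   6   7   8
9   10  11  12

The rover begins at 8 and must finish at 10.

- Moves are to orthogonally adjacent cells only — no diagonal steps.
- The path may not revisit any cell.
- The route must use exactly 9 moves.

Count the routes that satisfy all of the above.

Need simple routes of exactly 9 moves from 8 to 10 (Manhattan distance 3, so 3 moves are spent on a detour and 3 undoing it).
Enumerating: 8 4 3 7 6 2 1 5 9 10 | 8 4 3 2 1 5 6 7 11 10 | 8 12 11 7 3 2 6 5 9 10 | 8 12 11 7 3 2 1 5 9 10 | 8 12 11 7 3 2 1 5 6 10 | 8 12 11 7 6 2 1 5 9 10.
That gives 6 routes.

6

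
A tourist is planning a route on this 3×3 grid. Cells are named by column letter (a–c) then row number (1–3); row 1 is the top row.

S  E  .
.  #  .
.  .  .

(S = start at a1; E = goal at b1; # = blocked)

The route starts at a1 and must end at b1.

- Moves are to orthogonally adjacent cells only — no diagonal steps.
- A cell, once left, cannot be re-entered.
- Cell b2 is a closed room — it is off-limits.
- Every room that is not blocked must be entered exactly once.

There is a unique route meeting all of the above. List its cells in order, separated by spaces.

Need to visit all 8 open cells exactly once, starting at a1 and ending at b1.
Cell a2 has only two open neighbours (a1 and a3), so the path must pass straight through it: one of those is the cell it's entered from and the other is where it exits.
Route from a1: down 2 to a3, right 2 to c3, up 2 to c1, left 1 to b1 — 7 moves in all.
Check: all 8 open cells covered.

a1 a2 a3 b3 c3 c2 c1 b1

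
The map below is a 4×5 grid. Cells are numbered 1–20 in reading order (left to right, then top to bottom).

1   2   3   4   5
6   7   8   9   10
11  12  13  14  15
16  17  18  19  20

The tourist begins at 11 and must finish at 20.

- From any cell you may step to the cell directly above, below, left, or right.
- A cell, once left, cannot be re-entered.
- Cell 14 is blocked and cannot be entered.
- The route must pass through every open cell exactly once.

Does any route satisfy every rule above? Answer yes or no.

Colour the cells like a checkerboard: each orthogonal step flips colour, so a Hamiltonian route alternates colours. Here there are 10 cells of one colour and 9 of the other, with start on the opposite colour to the goal — the counts and endpoints can't be arranged into an alternating sequence of length 19, so no Hamiltonian route exists.

no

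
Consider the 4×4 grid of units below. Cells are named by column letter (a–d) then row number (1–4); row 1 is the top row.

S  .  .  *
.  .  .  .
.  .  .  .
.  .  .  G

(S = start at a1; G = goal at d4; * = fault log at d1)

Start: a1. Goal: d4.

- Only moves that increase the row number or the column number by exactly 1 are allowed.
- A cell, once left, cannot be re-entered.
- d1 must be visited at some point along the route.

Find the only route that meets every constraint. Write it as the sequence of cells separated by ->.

a1 -> b1 -> c1 -> d1 -> d2 -> d3 -> d4

Moves only go right or down, so the column and row indices never decrease.
Route from a1: right 3 to d1, down 3 to d4 — 6 moves in all.
Check: all required cells visited.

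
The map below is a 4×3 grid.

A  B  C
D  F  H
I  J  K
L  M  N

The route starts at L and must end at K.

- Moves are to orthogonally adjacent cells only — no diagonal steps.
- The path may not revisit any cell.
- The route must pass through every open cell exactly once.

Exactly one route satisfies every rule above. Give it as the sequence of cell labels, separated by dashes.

L - I - D - A - B - C - H - F - J - M - N - K

Need to visit all 12 open cells exactly once, starting at L and ending at K.
Cell A has only two open neighbours (D and B), so the path must pass straight through it: one of those is the cell it's entered from and the other is where it exits.
Route from L: 3× up (reaching A), 2× right (reaching C), down to H, left to F, 2× down (reaching M), right to N, up to K — 11 moves in all.
Check: all 12 open cells covered.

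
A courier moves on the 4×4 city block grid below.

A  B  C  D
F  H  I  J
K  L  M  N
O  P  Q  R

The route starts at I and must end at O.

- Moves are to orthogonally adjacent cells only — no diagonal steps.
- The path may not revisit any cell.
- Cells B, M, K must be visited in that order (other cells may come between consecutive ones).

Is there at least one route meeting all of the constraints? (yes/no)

yes

One route that works: I → H → B → C → D → J → N → M → L → K → O.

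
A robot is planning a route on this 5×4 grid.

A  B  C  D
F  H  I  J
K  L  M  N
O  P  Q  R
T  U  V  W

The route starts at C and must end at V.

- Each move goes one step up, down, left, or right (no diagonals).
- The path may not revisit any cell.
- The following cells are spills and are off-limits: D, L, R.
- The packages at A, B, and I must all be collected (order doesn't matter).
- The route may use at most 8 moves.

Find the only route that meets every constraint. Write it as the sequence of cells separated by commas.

The 8-move cap with required stops at A, B, I leaves no slack for detours.
Route from C: 2× left (reaching A), down to F, 2× right (reaching I), 3× down (reaching V) — 8 moves in all.
Check: all required cells visited; 8 ≤ 8 moves.

C, B, A, F, H, I, M, Q, V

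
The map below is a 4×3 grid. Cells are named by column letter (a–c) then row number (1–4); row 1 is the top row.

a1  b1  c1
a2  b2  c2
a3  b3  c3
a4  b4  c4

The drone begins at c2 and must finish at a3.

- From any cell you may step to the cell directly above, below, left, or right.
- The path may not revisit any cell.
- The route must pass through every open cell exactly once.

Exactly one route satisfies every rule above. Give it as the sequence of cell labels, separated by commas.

c2, c1, b1, a1, a2, b2, b3, c3, c4, b4, a4, a3

Need to visit all 12 open cells exactly once, starting at c2 and ending at a3.
Cell c4 has only two open neighbours (c3 and b4), so the path must pass straight through it: one of those is the cell it's entered from and the other is where it exits.
Route from c2: up 1 to c1, left 2 to a1, down 1 to a2, right 1 to b2, down 1 to b3, right 1 to c3, down 1 to c4, left 2 to a4, up 1 to a3 — 11 moves in all.
Check: all 12 open cells covered.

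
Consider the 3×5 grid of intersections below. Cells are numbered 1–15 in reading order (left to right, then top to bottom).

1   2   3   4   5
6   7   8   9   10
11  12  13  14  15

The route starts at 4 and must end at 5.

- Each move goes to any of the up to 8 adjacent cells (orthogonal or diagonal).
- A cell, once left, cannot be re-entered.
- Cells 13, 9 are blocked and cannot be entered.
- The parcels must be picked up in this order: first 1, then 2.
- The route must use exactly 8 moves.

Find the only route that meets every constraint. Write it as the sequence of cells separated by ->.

4 -> 3 -> 7 -> 1 -> 2 -> 8 -> 14 -> 10 -> 5

The waypoints must appear in the order 1, 2, with no cell reused.
Route from 4: left to 3, down-left to 7, up-left to 1, right to 2, 2× down-right (reaching 14), up-right to 10, up to 5 — 8 moves in all.
Check: order respected (1 at step 3, 2 at step 4); 8 moves as required.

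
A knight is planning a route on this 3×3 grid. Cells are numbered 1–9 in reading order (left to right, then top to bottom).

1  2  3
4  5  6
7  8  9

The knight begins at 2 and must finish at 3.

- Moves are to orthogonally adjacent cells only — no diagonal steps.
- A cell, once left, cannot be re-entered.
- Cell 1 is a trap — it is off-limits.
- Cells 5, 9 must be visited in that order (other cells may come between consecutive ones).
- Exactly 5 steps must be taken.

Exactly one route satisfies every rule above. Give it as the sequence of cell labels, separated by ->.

2 -> 5 -> 8 -> 9 -> 6 -> 3

The waypoints must appear in the order 5, 9, with no cell reused.
Route from 2: down 2 to 8, right 1 to 9, up 2 to 3 — 5 moves in all.
Check: order respected (5 at step 1, 9 at step 3); 5 moves as required.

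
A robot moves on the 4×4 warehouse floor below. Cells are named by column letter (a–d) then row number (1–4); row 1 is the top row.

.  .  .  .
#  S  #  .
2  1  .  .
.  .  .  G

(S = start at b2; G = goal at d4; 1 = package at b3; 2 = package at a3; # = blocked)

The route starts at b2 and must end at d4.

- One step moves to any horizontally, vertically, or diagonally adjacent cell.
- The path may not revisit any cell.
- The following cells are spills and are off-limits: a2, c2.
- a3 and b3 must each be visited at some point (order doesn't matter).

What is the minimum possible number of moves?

Any route passes through a3 and b3 in some order between b2 and d4. Summing Chebyshev distances along each leg and taking the cheapest ordering (b2 → a3 → b3 → d4) gives a lower bound of 1 + 1 + 2 = 4 moves.
A route of 4 moves achieves this: b2 → a3 → b3 → c3 → d4.
Since 4 matches the lower bound, it is optimal.

4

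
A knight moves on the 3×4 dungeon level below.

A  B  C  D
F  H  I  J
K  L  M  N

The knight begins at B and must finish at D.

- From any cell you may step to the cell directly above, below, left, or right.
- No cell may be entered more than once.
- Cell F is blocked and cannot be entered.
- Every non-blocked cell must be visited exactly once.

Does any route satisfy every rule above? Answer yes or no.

Cell A has only one open neighbour but is neither the start nor the goal, so a Hamiltonian route would have to both enter and leave it through the same neighbour — impossible without revisiting.

no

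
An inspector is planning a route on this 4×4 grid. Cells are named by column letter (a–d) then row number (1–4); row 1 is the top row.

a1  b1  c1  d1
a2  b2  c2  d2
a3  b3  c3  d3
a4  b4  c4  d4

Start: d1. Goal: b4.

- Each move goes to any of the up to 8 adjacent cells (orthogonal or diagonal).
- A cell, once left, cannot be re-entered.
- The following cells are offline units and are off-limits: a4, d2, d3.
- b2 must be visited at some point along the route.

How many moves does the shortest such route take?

Any route passes through b2 somewhere between d1 and b4. Summing Chebyshev distances along the two legs (d1 → b2 → b4) gives a lower bound of 2 + 2 = 4 moves.
A route of 4 moves achieves this: d1 → c1 → b2 → a3 → b4.
Since 4 matches the lower bound, it is optimal.

4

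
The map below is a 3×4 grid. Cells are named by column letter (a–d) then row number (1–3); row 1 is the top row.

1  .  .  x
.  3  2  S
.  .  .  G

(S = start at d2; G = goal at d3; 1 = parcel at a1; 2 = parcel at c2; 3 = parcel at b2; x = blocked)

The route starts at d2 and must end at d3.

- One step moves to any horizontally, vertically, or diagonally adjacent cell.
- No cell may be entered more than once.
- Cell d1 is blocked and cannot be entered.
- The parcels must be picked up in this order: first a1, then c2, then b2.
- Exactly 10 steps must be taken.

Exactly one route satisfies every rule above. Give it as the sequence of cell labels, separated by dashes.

The waypoints must appear in the order a1, c2, b2, with no cell reused.
Route from d2: up-left to c1, 2× left (reaching a1), 2× down (reaching a3), right to b3, up-right to c2, left to b2, down-right to c3, right to d3 — 10 moves in all.
Check: order respected (1 at step 3, 2 at step 7, 3 at step 8); 10 moves as required.

d2 - c1 - b1 - a1 - a2 - a3 - b3 - c2 - b2 - c3 - d3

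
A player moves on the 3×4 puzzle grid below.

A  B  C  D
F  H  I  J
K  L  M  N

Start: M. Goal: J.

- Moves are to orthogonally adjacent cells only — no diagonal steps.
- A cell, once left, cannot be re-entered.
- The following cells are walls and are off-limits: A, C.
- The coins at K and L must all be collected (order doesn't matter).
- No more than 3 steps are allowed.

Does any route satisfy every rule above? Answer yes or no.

no

Even ignoring the no-revisit rule, getting from M to J, taking the cheapest ordering M → L → K → J needs at least 1 + 1 + 4 = 6 moves (Manhattan distance per leg), which exceeds the 3-move limit.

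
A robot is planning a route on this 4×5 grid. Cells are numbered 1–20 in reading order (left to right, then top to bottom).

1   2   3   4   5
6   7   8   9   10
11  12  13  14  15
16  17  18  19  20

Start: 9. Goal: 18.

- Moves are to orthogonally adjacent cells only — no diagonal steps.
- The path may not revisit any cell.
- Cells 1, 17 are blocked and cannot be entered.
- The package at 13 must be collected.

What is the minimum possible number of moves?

Any route passes through 13 somewhere between 9 and 18. Summing Manhattan distances along the two legs (9 → 13 → 18) gives a lower bound of 2 + 1 = 3 moves.
A route of 3 moves achieves this: 9 → 14 → 13 → 18.
Since 3 matches the lower bound, it is optimal.

3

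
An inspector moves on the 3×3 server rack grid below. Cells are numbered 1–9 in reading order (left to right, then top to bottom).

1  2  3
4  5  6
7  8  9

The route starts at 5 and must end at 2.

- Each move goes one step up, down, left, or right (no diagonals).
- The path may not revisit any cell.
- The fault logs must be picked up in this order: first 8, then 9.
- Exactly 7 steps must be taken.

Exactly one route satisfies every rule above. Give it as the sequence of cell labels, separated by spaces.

The waypoints must appear in the order 8, 9, with no cell reused.
Route from 5: left to 4, down to 7, 2× right (reaching 9), 2× up (reaching 3), left to 2 — 7 moves in all.
Check: order respected (8 at step 3, 9 at step 4); 7 moves as required.

5 4 7 8 9 6 3 2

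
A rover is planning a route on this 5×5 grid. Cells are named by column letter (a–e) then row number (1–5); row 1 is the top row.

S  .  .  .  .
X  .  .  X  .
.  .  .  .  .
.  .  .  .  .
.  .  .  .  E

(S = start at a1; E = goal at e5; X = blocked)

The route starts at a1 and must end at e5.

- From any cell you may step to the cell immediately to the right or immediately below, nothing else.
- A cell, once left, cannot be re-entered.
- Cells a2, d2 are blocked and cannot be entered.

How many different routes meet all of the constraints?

23

A right/down-only route from a1 to e5 makes exactly 4 down-moves and 4 right-moves in some order.
With no other constraints that would be C(8,4) = 70 routes.
Subtract routes through each blocked cell (inclusion–exclusion for overlaps): − through a2: 35 − through d2: 16 + through a2&d2: 4 → 23.
That gives 23 routes.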